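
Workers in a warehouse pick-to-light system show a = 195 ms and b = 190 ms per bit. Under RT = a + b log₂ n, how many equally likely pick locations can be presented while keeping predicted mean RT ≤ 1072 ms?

Information budget: (1072 − 195)/190 = 4.6158 bits, so n ≤ 2^4.6158 = 24.518 → at most 24.

24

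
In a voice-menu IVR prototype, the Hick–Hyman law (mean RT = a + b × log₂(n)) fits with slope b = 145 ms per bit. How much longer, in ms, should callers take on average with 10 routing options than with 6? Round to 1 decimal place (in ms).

ΔRT = (a + b log₂ n₂) − (a + b log₂ n₁) = b·(log₂ n₂ − log₂ n₁).
log₂(10) − log₂(6) = 3.3219 − 2.5850 = 0.7370.
ΔRT = 145 × 0.7370 = 106.860 ms.

106.9 ms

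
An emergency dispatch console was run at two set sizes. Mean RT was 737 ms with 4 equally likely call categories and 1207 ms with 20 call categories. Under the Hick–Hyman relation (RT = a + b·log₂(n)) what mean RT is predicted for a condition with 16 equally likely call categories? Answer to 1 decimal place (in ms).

With log₂ n on the abscissa the relation is linear; from the two conditions:
  b = (1207 − 737) / (log₂ 20 − log₂ 4) = 470 / (4.3219 − 2) = 202.418 ms/bit
  a = 737 − 202.418 × 2 = 332.164 ms
Then RT(16) = 332.164 + 202.418 × log₂ 16 = 332.164 + 202.418 × 4 ≈ 1141.836 ms.

1141.8 ms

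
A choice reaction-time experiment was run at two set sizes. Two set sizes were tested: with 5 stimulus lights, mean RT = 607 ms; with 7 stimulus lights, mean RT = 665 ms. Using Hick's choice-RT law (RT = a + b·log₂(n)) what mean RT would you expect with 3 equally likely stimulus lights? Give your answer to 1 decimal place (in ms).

With log₂ n on the abscissa the relation is linear; from the two conditions:
  b = (665 − 607) / (log₂ 7 − log₂ 5) = 58 / (2.8074 − 2.3219) = 119.482 ms/bit
  a = 607 − 119.482 × 2.3219 = 329.570 ms
Then RT(3) = 329.570 + 119.482 × log₂ 3 = 329.570 + 119.482 × 1.5850 ≈ 518.946 ms.

518.9 ms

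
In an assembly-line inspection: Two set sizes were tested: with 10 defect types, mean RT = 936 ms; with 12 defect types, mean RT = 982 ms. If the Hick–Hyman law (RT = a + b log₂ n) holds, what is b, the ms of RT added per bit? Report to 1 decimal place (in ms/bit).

174.9 ms/bit

The slope on a log₂ axis is (982 − 936) / (3.5850 − 3.3219) = 174.882 ms/bit.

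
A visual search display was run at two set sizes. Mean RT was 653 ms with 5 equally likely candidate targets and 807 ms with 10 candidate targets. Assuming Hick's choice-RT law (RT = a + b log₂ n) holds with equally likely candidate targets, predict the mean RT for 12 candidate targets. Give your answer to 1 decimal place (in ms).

847.5 ms

With log₂ n on the abscissa the relation is linear; from the two conditions:
  b = (807 − 653) / (log₂ 10 − log₂ 5) = 154 / (3.3219 − 2.3219) = 154.000 ms/bit
  a = 653 − 154.000 × 2.3219 = 295.423 ms
Then RT(12) = 295.423 + 154.000 × log₂ 12 = 295.423 + 154.000 × 3.5850 ≈ 847.507 ms.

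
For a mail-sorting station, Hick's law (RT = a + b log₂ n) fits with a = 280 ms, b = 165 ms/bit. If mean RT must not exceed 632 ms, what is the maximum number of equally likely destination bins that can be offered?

4

165·log₂ n ≤ 632 − 280 = 352, giving log₂ n ≤ 2.1333 and n ≤ 4.387. The largest whole number is 4.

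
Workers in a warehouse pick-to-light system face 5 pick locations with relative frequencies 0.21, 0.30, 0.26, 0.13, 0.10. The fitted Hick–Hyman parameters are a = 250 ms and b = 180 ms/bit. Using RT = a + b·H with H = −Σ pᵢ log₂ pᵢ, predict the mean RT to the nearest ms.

H = 0.21·log₂(1/0.21) + 0.30·log₂(1/0.30) + 0.26·log₂(1/0.26) + 0.13·log₂(1/0.13) + 0.10·log₂(1/0.10) = 2.2140 bits.
RT = 250 + 180 × 2.2140 = 648.53 ms.

649 ms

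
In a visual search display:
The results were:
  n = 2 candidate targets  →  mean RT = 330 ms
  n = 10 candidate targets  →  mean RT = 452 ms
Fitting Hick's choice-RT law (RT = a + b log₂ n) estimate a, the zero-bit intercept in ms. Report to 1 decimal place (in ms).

Slope: b = (452 − 330) / (log₂ 10 − log₂ 2) = 122/2.3219 = 52.543 ms/bit.
a = RT₁ − b·log₂ n₁ = 330 − 52.543 × 1 = 277.457 ms.

277.5 ms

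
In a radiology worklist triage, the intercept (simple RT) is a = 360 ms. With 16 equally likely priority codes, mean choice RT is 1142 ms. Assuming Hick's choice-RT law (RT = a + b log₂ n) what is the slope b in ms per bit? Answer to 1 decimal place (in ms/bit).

195.5 ms/bit

16 alternatives carry log₂ 16 = 4 bits; the choice cost is 1142 − 360 = 782 ms, so b = 782/4 = 195.500 ms/bit.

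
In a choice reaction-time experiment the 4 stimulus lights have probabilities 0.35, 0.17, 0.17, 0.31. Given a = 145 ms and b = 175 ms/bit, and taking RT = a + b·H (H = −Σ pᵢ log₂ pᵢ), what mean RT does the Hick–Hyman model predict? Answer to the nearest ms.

482 ms

H = 0.35·log₂(1/0.35) + 0.17·log₂(1/0.17) + 0.17·log₂(1/0.17) + 0.31·log₂(1/0.31) = 1.9231 bits.
RT = 145 + 175 × 1.9231 = 481.54 ms.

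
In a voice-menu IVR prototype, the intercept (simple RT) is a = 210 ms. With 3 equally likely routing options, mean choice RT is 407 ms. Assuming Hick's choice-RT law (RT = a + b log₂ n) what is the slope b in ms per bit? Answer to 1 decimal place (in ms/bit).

3 alternatives carry log₂ 3 = 1.5850 bits; the choice cost is 407 − 210 = 197 ms, so b = 197/1.5850 = 124.293 ms/bit.

124.3 ms/bit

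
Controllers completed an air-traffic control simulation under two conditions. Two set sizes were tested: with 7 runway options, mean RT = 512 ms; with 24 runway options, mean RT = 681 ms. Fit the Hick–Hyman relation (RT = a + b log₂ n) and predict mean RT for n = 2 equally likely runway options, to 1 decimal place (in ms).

340.2 ms

With log₂ n on the abscissa the relation is linear; from the two conditions:
  b = (681 − 512) / (log₂ 24 − log₂ 7) = 169 / (4.5850 − 2.8074) = 95.072 ms/bit
  a = 512 − 95.072 × 2.8074 = 245.100 ms
Then RT(2) = 245.100 + 95.072 × log₂ 2 = 245.100 + 95.072 × 1 ≈ 340.172 ms.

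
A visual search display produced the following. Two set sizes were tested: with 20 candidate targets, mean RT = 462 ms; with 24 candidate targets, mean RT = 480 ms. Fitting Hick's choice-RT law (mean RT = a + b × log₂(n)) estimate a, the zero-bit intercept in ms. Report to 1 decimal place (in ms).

166.2 ms

Slope: b = (480 − 462) / (log₂ 24 − log₂ 20) = 18/0.2630 = 68.432 ms/bit.
a = RT₁ − b·log₂ n₁ = 462 − 68.432 × 4.3219 = 166.241 ms.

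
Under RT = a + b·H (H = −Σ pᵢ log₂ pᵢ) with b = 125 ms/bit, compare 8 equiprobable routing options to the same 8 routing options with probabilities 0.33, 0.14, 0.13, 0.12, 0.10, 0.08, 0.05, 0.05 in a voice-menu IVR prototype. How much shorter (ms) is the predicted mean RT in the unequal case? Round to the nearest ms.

The RT saving is b·ΔH. Equiprobable H₀ = log₂(8) = 3.0000 bits; with the given probabilities H = 2.7305 bits.
b·(H₀ − H) = 125 × (3.0000 − 2.7305) = 33.68 ms.

34 ms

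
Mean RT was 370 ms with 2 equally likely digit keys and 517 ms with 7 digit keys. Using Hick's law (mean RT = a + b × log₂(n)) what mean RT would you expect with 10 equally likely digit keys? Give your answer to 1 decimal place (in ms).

Solve the two-equation system in a and b:
  b = (517 − 370) / (log₂ 7 − log₂ 2) = 147 / (2.8074 − 1) = 81.334 ms/bit
  a = 370 − 81.334 × 1 = 288.666 ms
Then RT(10) = 288.666 + 81.334 × log₂ 10 = 288.666 + 81.334 × 3.3219 ≈ 558.852 ms.

558.9 ms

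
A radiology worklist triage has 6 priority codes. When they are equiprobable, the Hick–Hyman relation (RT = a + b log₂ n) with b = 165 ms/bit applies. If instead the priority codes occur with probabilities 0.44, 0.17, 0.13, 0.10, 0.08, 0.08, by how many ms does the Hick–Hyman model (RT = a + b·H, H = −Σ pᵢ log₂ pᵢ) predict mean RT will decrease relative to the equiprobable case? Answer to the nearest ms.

55 ms

The RT saving is b·ΔH. Equiprobable H₀ = log₂(6) = 2.5850 bits; with the given probabilities H = 2.2536 bits.
b·(H₀ − H) = 165 × (2.5850 − 2.2536) = 54.68 ms.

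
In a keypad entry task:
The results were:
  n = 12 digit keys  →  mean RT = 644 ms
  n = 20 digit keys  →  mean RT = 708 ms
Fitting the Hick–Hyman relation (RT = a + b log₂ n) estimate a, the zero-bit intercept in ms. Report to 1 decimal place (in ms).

Slope: b = (708 − 644) / (log₂ 20 − log₂ 12) = 64/0.7370 = 86.843 ms/bit.
a = RT₁ − b·log₂ n₁ = 644 − 86.843 × 3.5850 = 332.673 ms.

332.7 ms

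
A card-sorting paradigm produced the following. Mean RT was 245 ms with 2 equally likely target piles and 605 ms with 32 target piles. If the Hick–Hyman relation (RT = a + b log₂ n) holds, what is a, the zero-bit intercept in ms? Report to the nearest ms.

155 ms

b = (RT₂ − RT₁)/(log₂ n₂ − log₂ n₁) = (605 − 245)/(5 − 1) = 90 ms/bit.
Intercept: a = 245 − 90·log₂(2) = 155.000 ms.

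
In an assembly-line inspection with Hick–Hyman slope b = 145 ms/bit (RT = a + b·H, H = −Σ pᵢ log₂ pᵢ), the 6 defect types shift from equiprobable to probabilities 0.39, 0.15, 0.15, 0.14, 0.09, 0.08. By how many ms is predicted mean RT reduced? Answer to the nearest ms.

34 ms

Equiprobable entropy H₀ = log₂ 6 = 2.5850 bits.
Skewed entropy H = −Σ pᵢ log₂ pᵢ = 2.3522 bits.
ΔRT = b·(H₀ − H) = 145 × 0.2328 = 33.76 ms.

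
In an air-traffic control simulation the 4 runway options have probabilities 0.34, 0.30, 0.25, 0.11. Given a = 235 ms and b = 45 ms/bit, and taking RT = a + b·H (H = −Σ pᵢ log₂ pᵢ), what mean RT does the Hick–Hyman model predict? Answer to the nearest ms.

H = 0.34·log₂(1/0.34) + 0.30·log₂(1/0.30) + 0.25·log₂(1/0.25) + 0.11·log₂(1/0.11) = 1.9006 bits.
RT = 235 + 45 × 1.9006 = 320.52 ms.

321 ms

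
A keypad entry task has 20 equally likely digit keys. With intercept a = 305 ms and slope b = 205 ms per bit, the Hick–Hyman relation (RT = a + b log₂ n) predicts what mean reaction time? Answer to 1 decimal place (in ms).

log₂(20) = 4.3219 bits, so RT = 305 + 205 × 4.3219 ≈ 1190.995 ms.

1191.0 ms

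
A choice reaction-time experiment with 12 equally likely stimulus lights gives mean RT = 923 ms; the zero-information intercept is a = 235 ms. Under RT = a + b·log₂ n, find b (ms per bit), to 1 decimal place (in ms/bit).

12 alternatives carry log₂ 12 = 3.5850 bits; the choice cost is 923 − 235 = 688 ms, so b = 688/3.5850 = 191.913 ms/bit.

191.9 ms/bit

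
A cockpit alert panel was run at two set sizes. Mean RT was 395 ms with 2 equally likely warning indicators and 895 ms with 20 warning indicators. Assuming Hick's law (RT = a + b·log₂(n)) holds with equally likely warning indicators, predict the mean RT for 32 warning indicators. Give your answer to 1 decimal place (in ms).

With log₂ n on the abscissa the relation is linear; from the two conditions:
  b = (895 − 395) / (log₂ 20 − log₂ 2) = 500 / (4.3219 − 1) = 150.515 ms/bit
  a = 395 − 150.515 × 1 = 244.485 ms
Then RT(32) = 244.485 + 150.515 × log₂ 32 = 244.485 + 150.515 × 5 ≈ 997.060 ms.

997.1 ms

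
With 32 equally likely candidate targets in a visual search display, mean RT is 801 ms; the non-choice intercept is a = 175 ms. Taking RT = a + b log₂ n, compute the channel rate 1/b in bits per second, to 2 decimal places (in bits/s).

7.99 bits/s

Choice component = 801 − 175 = 626 ms over log₂(32) = 5 bits.
b = 626 / 5 = 125.200 ms/bit, so 1/b = 7.987 bits/s.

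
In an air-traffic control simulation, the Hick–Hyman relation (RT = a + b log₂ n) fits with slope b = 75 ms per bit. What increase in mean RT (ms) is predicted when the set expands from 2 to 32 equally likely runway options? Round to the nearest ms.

ΔRT = (a + b log₂ n₂) − (a + b log₂ n₁) = b·(log₂ n₂ − log₂ n₁).
log₂(32) − log₂(2) = log₂(32/2) = log₂(16) = 4.
ΔRT = 75 × 4.0000 = 300.000 ms.

300 ms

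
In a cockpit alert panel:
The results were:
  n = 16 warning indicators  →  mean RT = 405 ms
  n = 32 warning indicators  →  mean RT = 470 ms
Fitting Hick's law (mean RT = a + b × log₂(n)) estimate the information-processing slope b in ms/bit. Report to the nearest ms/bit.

65 ms/bit

b = (RT₂ − RT₁)/(log₂ n₂ − log₂ n₁) = (470 − 405)/(5 − 4) = 65 ms/bit.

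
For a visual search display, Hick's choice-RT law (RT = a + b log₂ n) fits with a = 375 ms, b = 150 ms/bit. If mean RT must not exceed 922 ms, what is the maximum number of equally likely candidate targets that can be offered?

150·log₂ n ≤ 922 − 375 = 547, giving log₂ n ≤ 3.6467 and n ≤ 12.524. The largest whole number is 12.

12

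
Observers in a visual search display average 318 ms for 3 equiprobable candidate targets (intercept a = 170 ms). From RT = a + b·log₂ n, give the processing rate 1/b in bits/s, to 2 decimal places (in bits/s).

Choice component = 318 − 170 = 148 ms over log₂(3) = 1.5850 bits.
b = 148 / 1.5850 = 93.378 ms/bit, so 1/b = 10.709 bits/s.

10.71 bits/s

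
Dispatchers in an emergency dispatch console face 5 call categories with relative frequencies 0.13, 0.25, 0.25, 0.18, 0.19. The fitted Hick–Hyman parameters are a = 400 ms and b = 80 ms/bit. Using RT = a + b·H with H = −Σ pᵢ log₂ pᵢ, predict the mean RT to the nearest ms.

H = 0.13·log₂(1/0.13) + 0.25·log₂(1/0.25) + 0.25·log₂(1/0.25) + 0.18·log₂(1/0.18) + 0.19·log₂(1/0.19) = 2.2832 bits.
RT = 400 + 80 × 2.2832 = 582.65 ms.

583 ms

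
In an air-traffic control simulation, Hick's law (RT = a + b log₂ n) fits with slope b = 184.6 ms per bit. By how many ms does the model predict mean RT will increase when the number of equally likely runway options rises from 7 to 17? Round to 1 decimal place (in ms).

Only the slope matters, since a is common to both: ΔRT = b·log₂(n₂/n₁).
log₂(17) − log₂(7) = 4.0875 − 2.8074 = 1.2801.
ΔRT = 184.6 × 1.2801 = 236.308 ms.

236.3 ms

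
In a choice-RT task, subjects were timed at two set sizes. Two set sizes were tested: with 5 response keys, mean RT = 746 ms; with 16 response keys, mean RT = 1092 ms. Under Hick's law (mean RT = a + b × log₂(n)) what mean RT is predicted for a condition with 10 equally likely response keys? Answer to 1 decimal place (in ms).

952.2 ms

With log₂ n on the abscissa the relation is linear; from the two conditions:
  b = (1092 − 746) / (log₂ 16 − log₂ 5) = 346 / (4 − 2.3219) = 206.189 ms/bit
  a = 746 − 206.189 × 2.3219 = 267.244 ms
Then RT(10) = 267.244 + 206.189 × log₂ 10 = 267.244 + 206.189 × 3.3219 ≈ 952.189 ms.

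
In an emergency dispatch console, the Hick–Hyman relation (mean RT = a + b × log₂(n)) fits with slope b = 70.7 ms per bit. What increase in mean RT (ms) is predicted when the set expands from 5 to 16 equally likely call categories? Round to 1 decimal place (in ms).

The intercept a cancels: ΔRT = b·(log₂ n₂ − log₂ n₁) = b·log₂(n₂/n₁).
log₂(16) − log₂(5) = 4 − 2.3219 = 1.6781.
ΔRT = 70.7 × 1.6781 = 118.640 ms.

118.6 ms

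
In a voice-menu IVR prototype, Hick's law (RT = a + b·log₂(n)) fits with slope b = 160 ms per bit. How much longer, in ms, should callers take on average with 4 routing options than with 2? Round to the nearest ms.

160 ms

The intercept a cancels: ΔRT = b·(log₂ n₂ − log₂ n₁) = b·log₂(n₂/n₁).
log₂(4) − log₂(2) = log₂(4/2) = log₂(2) = 1.
ΔRT = 160 × 1.0000 = 160.000 ms.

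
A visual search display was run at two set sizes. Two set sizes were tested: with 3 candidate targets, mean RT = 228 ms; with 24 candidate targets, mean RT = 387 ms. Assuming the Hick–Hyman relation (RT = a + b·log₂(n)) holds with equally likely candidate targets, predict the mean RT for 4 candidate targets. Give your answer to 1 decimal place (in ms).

250.0 ms

With log₂ n on the abscissa the relation is linear; from the two conditions:
  b = (387 − 228) / (log₂ 24 − log₂ 3) = 159 / (4.5850 − 1.5850) = 53.000 ms/bit
  a = 228 − 53.000 × 1.5850 = 143.997 ms
Then RT(4) = 143.997 + 53.000 × log₂ 4 = 143.997 + 53.000 × 2 ≈ 249.997 ms.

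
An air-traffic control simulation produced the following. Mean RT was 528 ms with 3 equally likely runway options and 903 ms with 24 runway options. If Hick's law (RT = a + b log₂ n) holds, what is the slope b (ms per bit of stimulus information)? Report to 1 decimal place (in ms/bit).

Slope: b = (903 − 528) / (log₂ 24 − log₂ 3) = 375/3.0000 = 125.000 ms/bit.

125.0 ms/bit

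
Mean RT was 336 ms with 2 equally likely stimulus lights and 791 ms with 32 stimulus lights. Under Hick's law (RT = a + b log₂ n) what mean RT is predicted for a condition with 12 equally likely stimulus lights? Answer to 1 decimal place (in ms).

630.0 ms

RT is linear in log₂ n, so two points fix the line:
  b = (791 − 336) / (log₂ 32 − log₂ 2) = 455 / (5 − 1) = 113.750 ms/bit
  a = 336 − 113.750 × 1 = 222.250 ms
Then RT(12) = 222.250 + 113.750 × log₂ 12 = 222.250 + 113.750 × 3.5850 ≈ 630.039 ms.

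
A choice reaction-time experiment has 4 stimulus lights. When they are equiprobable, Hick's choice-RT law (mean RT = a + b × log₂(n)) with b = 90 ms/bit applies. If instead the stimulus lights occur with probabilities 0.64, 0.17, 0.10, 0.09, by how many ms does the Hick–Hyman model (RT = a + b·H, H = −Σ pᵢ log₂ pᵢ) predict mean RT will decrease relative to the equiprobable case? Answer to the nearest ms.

The RT saving is b·ΔH. Equiprobable H₀ = log₂(4) = 2.0000 bits; with the given probabilities H = 1.4915 bits.
b·(H₀ − H) = 90 × (2.0000 − 1.4915) = 45.76 ms.

46 ms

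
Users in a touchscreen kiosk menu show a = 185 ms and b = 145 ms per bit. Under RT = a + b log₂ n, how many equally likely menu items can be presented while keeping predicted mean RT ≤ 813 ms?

20

145·log₂ n ≤ 813 − 185 = 628, giving log₂ n ≤ 4.3310 and n ≤ 20.127. The largest whole number is 20.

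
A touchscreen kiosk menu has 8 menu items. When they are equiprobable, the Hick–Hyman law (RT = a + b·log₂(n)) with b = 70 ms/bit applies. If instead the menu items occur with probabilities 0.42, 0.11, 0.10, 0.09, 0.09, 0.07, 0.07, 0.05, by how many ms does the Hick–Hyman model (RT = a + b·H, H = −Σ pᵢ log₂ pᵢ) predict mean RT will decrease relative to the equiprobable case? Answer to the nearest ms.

The RT saving is b·ΔH. Equiprobable H₀ = log₂(8) = 3.0000 bits; with the given probabilities H = 2.5866 bits.
b·(H₀ − H) = 70 × (3.0000 − 2.5866) = 28.94 ms.

29 ms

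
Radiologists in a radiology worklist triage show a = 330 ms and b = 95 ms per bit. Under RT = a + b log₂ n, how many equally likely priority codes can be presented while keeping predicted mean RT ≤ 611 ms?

95·log₂ n ≤ 611 − 330 = 281, giving log₂ n ≤ 2.9579 and n ≤ 7.770. The largest whole number is 7.

7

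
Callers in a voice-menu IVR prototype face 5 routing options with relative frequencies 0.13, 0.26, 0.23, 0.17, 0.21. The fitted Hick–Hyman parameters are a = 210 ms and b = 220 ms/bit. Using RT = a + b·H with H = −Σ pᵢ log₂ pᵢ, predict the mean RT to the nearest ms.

712 ms

H = 0.13·log₂(1/0.13) + 0.26·log₂(1/0.26) + 0.23·log₂(1/0.23) + 0.17·log₂(1/0.17) + 0.21·log₂(1/0.21) = 2.2830 bits.
RT = 210 + 220 × 2.2830 = 712.26 ms.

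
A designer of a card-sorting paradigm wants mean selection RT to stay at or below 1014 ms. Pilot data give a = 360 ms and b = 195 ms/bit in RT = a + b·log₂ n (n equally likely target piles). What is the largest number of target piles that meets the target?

195·log₂ n ≤ 1014 − 360 = 654, giving log₂ n ≤ 3.3538 and n ≤ 10.224. The largest whole number is 10.

10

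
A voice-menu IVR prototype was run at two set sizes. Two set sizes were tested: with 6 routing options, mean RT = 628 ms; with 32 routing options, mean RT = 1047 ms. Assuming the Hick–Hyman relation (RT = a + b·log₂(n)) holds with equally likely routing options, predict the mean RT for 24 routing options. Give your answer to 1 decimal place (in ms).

975.0 ms

Solve the two-equation system in a and b:
  b = (1047 − 628) / (log₂ 32 − log₂ 6) = 419 / (5 − 2.5850) = 173.496 ms/bit
  a = 628 − 173.496 × 2.5850 = 179.519 ms
Then RT(24) = 179.519 + 173.496 × log₂ 24 = 179.519 + 173.496 × 4.5850 ≈ 974.993 ms.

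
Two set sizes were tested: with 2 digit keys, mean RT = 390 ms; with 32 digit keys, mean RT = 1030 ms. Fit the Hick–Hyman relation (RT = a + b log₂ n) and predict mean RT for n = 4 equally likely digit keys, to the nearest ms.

550 ms

Fit slope and intercept:
  b = (1030 − 390) / (log₂ 32 − log₂ 2) = 640 / (5 − 1) = 160 ms/bit
  a = 390 − 160 × 1 = 230 ms
Then RT(4) = 230 + 160 × log₂ 4 = 230 + 160 × 2 ≈ 550.000 ms.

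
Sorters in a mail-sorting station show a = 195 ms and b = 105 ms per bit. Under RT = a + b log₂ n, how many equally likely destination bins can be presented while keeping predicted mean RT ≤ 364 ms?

3

Set 195 + 105·log₂ n ≤ 364 → log₂ n ≤ (364 − 195)/105 = 1.6095.
So n ≤ 2^1.6095 = 3.052; the largest integer n is 3.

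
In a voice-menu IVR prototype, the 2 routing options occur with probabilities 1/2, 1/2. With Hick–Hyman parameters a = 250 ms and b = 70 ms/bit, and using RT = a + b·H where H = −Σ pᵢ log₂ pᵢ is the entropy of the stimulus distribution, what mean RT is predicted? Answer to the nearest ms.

320 ms

H = −Σ pᵢ log₂ pᵢ = 0.5·1 + 0.5·1 = 1.000 bits.
RT = 250 + 70 × 1.000 = 320.00 ms.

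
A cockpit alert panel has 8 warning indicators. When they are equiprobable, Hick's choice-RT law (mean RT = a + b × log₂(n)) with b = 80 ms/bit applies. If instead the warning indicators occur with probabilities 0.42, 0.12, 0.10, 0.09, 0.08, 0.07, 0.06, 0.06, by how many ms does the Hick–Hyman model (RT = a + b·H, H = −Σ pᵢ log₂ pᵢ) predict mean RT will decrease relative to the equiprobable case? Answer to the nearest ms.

The RT saving is b·ΔH. Equiprobable H₀ = log₂(8) = 3.0000 bits; with the given probabilities H = 2.5847 bits.
b·(H₀ − H) = 80 × (3.0000 − 2.5847) = 33.22 ms.

33 ms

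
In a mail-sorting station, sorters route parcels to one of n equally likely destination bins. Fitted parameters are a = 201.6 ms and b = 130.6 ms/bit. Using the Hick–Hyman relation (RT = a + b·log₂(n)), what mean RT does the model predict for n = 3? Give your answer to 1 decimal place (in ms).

408.6 ms

log₂(3) = 1.5850 bits, so RT = 201.6 + 130.6 × 1.5850 ≈ 408.596 ms.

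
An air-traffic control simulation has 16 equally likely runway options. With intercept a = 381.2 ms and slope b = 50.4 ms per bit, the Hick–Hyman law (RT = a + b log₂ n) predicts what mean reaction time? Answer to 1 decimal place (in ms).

log₂(16) = 4 bits, so RT = 381.2 + 50.4 × 4 ≈ 582.800 ms.

582.8 ms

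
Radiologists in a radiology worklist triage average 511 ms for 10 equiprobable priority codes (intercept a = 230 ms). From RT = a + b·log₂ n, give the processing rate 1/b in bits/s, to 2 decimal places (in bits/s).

Choice component = 511 − 230 = 281 ms over log₂(10) = 3.3219 bits.
b = 281 / 3.3219 = 84.589 ms/bit, so 1/b = 11.822 bits/s.

11.82 bits/s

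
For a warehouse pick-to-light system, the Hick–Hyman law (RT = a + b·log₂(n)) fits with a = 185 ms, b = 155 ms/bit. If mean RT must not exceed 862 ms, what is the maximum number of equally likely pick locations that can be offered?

Set 185 + 155·log₂ n ≤ 862 → log₂ n ≤ (862 − 185)/155 = 4.3677.
So n ≤ 2^4.3677 = 20.645; the largest integer n is 20.

20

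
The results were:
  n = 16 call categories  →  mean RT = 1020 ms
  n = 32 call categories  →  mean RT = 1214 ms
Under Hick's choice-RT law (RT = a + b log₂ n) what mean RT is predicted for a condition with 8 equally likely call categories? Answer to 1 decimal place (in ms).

826.0 ms

RT is linear in log₂ n, so two points fix the line:
  b = (1214 − 1020) / (log₂ 32 − log₂ 16) = 194 / (5 − 4) = 194.000 ms/bit
  a = 1020 − 194.000 × 4 = 244.000 ms
Then RT(8) = 244.000 + 194.000 × log₂ 8 = 244.000 + 194.000 × 3 ≈ 826.000 ms.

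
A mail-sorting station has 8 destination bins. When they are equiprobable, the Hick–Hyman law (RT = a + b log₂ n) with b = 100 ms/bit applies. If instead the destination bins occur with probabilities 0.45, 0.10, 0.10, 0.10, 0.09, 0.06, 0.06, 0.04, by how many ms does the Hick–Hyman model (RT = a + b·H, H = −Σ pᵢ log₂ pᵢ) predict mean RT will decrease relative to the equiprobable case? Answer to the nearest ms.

50 ms

Equiprobable entropy H₀ = log₂ 8 = 3.0000 bits.
Skewed entropy H = −Σ pᵢ log₂ pᵢ = 2.5005 bits.
ΔRT = b·(H₀ − H) = 100 × 0.4995 = 49.95 ms.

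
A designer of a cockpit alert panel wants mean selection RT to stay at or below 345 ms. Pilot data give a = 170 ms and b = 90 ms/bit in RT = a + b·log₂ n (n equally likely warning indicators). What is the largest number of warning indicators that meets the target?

Information budget: (345 − 170)/90 = 1.9444 bits, so n ≤ 2^1.9444 = 3.849 → at most 3.

3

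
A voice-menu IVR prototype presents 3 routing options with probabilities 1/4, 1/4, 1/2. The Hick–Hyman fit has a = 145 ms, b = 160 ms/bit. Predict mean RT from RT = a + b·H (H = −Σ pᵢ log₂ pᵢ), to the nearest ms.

385 ms

H = −Σ pᵢ log₂ pᵢ = 0.25·2 + 0.25·2 + 0.5·1 = 1.500 bits.
RT = 145 + 160 × 1.500 = 385.00 ms.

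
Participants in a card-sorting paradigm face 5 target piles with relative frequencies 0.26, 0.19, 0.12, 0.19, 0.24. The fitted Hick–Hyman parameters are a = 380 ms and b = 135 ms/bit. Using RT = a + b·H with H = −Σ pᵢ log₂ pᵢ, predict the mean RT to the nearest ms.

Entropy contributions −pᵢ log₂ pᵢ: 0.5053, 0.4552, 0.3671, 0.4552, 0.4941; sum H = 2.2769 bits.
RT = a + bH = 380 + 135·2.2769 = 687.39 ms.

687 ms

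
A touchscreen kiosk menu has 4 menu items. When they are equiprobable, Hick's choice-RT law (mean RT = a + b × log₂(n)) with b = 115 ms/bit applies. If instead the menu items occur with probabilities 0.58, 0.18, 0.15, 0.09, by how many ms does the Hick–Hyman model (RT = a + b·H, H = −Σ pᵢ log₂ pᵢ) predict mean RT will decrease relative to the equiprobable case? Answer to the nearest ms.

The RT saving is b·ΔH. Equiprobable H₀ = log₂(4) = 2.0000 bits; with the given probabilities H = 1.6243 bits.
b·(H₀ − H) = 115 × (2.0000 − 1.6243) = 43.20 ms.

43 ms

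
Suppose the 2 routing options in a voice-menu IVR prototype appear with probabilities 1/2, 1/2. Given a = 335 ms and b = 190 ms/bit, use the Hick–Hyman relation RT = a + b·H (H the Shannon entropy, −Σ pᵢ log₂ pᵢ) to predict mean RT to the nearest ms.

H = −Σ pᵢ log₂ pᵢ = 0.5·1 + 0.5·1 = 1.000 bits.
RT = 335 + 190 × 1.000 = 525.00 ms.

525 ms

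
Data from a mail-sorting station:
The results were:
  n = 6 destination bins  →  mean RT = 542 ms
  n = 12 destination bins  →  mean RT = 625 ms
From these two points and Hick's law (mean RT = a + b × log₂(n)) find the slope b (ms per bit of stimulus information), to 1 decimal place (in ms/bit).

Slope: b = (625 − 542) / (log₂ 12 − log₂ 6) = 83/1.0000 = 83.000 ms/bit.

83.0 ms/bit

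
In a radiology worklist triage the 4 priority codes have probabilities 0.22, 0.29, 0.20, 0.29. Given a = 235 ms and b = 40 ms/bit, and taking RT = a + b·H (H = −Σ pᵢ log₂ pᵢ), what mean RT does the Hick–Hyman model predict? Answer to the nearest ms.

314 ms

H = 0.22·log₂(1/0.22) + 0.29·log₂(1/0.29) + 0.20·log₂(1/0.20) + 0.29·log₂(1/0.29) = 1.9808 bits.
RT = 235 + 40 × 1.9808 = 314.23 ms.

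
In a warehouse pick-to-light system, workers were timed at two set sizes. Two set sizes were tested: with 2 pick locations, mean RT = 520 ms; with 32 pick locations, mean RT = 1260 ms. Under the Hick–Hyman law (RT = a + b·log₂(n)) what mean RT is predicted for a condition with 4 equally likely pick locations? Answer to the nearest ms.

705 ms

Fit slope and intercept:
  b = (1260 − 520) / (log₂ 32 − log₂ 2) = 740 / (5 − 1) = 185 ms/bit
  a = 520 − 185 × 1 = 335 ms
Then RT(4) = 335 + 185 × log₂ 4 = 335 + 185 × 2 ≈ 705.000 ms.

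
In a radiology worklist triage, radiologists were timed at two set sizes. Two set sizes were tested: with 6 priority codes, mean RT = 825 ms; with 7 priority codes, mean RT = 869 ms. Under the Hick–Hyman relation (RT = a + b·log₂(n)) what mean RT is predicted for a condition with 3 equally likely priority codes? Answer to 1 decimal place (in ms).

Fit slope and intercept:
  b = (869 − 825) / (log₂ 7 − log₂ 6) = 44 / (2.8074 − 2.5850) = 197.848 ms/bit
  a = 825 − 197.848 × 2.5850 = 313.569 ms
Then RT(3) = 313.569 + 197.848 × log₂ 3 = 313.569 + 197.848 × 1.5850 ≈ 627.152 ms.

627.2 ms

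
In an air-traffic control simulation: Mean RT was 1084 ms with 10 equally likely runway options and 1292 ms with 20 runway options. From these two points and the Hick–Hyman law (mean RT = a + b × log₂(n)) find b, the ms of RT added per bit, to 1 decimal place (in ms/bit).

208.0 ms/bit

Slope: b = (1292 − 1084) / (log₂ 20 − log₂ 10) = 208/1.0000 = 208.000 ms/bit.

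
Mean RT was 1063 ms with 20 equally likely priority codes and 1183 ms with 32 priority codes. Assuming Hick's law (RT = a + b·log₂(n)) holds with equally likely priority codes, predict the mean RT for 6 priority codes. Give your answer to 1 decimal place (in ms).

755.6 ms

Fit slope and intercept:
  b = (1183 − 1063) / (log₂ 32 − log₂ 20) = 120 / (5 − 4.3219) = 176.972 ms/bit
  a = 1063 − 176.972 × 4.3219 = 298.138 ms
Then RT(6) = 298.138 + 176.972 × log₂ 6 = 298.138 + 176.972 × 2.5850 ≈ 755.605 ms.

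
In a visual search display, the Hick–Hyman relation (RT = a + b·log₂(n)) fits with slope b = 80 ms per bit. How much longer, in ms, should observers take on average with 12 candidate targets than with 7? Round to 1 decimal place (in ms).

62.2 ms

ΔRT = (a + b log₂ n₂) − (a + b log₂ n₁) = b·(log₂ n₂ − log₂ n₁).
log₂(12) − log₂(7) = 3.5850 − 2.8074 = 0.7776.
ΔRT = 80 × 0.7776 = 62.209 ms.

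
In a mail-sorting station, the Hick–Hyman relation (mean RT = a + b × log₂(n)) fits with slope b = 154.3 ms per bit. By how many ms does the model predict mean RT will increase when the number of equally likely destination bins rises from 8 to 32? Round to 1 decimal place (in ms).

308.6 ms

ΔRT = (a + b log₂ n₂) − (a + b log₂ n₁) = b·(log₂ n₂ − log₂ n₁).
log₂(32) − log₂(8) = log₂(32/8) = log₂(4) = 2.
ΔRT = 154.3 × 2.0000 = 308.600 ms.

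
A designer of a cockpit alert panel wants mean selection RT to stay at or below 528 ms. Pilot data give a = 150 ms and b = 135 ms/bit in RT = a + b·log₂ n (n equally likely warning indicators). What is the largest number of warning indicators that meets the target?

6

Set 150 + 135·log₂ n ≤ 528 → log₂ n ≤ (528 − 150)/135 = 2.8000.
So n ≤ 2^2.8000 = 6.964; the largest integer n is 6.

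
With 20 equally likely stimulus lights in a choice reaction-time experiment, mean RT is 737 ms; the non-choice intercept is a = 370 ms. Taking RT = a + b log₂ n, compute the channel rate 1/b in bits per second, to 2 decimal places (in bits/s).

Choice component = 737 − 370 = 367 ms over log₂(20) = 4.3219 bits.
b = 367 / 4.3219 = 84.916 ms/bit, so 1/b = 11.776 bits/s.

11.78 bits/s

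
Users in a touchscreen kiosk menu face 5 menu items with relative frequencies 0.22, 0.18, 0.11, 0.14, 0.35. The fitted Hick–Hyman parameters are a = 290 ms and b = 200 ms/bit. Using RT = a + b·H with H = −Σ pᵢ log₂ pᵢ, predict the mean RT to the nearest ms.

731 ms

Entropy contributions −pᵢ log₂ pᵢ: 0.4806, 0.4453, 0.3503, 0.3971, 0.5301; sum H = 2.2034 bits.
RT = a + bH = 290 + 200·2.2034 = 730.68 ms.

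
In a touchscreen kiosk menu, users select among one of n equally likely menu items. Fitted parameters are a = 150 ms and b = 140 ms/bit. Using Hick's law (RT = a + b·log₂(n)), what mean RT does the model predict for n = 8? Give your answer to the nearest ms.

570 ms

log₂(8) = 3 bits, so RT = 150 + 140 × 3 ≈ 570.000 ms.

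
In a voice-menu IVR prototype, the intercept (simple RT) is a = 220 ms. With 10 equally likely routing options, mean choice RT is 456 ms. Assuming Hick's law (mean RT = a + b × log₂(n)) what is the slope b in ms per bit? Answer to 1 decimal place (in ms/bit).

log₂(10) = 3.3219 bits.
b = (RT − a)/log₂ n = (456 − 220) / 3.3219 = 71.043 ms/bit.

71.0 ms/bit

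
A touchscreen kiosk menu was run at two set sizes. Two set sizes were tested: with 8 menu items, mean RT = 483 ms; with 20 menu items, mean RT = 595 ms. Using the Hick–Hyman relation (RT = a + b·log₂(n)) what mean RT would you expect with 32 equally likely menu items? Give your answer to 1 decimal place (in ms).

Fit slope and intercept:
  b = (595 − 483) / (log₂ 20 − log₂ 8) = 112 / (4.3219 − 3) = 84.725 ms/bit
  a = 483 − 84.725 × 3 = 228.826 ms
Then RT(32) = 228.826 + 84.725 × log₂ 32 = 228.826 + 84.725 × 5 ≈ 652.449 ms.

652.4 ms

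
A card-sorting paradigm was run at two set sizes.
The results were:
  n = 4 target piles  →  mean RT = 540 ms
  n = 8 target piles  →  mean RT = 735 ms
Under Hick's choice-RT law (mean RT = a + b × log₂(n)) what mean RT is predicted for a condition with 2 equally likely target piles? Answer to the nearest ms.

With log₂ n on the abscissa the relation is linear; from the two conditions:
  b = (735 − 540) / (log₂ 8 − log₂ 4) = 195 / (3 − 2) = 195 ms/bit
  a = 540 − 195 × 2 = 150 ms
Then RT(2) = 150 + 195 × log₂ 2 = 150 + 195 × 1 ≈ 345.000 ms.

345 ms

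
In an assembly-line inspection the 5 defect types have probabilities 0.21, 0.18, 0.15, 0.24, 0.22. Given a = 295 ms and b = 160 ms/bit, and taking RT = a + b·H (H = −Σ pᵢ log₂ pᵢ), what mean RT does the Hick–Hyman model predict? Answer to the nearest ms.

664 ms

H = 0.21·log₂(1/0.21) + 0.18·log₂(1/0.18) + 0.15·log₂(1/0.15) + 0.24·log₂(1/0.24) + 0.22·log₂(1/0.22) = 2.3034 bits.
RT = 295 + 160 × 2.3034 = 663.54 ms.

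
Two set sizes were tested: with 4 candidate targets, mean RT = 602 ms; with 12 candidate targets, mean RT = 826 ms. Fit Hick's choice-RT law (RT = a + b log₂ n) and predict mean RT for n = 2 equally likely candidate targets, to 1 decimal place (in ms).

460.7 ms

Solve the two-equation system in a and b:
  b = (826 − 602) / (log₂ 12 − log₂ 4) = 224 / (3.5850 − 2) = 141.328 ms/bit
  a = 602 − 141.328 × 2 = 319.343 ms
Then RT(2) = 319.343 + 141.328 × log₂ 2 = 319.343 + 141.328 × 1 ≈ 460.672 ms.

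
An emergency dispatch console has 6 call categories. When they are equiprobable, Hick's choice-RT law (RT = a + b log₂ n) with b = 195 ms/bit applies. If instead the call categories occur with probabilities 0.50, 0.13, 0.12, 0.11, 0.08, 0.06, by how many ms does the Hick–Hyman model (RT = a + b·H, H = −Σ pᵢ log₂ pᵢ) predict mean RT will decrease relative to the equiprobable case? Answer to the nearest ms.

Equiprobable entropy H₀ = log₂ 6 = 2.5850 bits.
Skewed entropy H = −Σ pᵢ log₂ pᵢ = 2.1350 bits.
ΔRT = b·(H₀ − H) = 195 × 0.4499 = 87.73 ms.

88 ms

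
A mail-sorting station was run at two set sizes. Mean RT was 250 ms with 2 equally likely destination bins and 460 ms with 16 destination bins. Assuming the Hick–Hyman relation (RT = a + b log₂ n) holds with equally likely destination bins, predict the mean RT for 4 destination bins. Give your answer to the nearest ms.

320 ms

Fit slope and intercept:
  b = (460 − 250) / (log₂ 16 − log₂ 2) = 210 / (4 − 1) = 70 ms/bit
  a = 250 − 70 × 1 = 180 ms
Then RT(4) = 180 + 70 × log₂ 4 = 180 + 70 × 2 ≈ 320.000 ms.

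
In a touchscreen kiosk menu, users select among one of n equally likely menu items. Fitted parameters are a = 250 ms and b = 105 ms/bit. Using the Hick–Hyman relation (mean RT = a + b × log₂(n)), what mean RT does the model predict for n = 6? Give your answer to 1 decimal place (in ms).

log₂(6) = 2.5850 bits, so RT = 250 + 105 × 2.5850 ≈ 521.421 ms.

521.4 ms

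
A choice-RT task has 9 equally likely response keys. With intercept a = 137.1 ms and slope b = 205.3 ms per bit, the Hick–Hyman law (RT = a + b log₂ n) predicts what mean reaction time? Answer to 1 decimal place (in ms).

787.9 ms

log₂(9) = 3.1699 bits, so RT = 137.1 + 205.3 × 3.1699 ≈ 787.886 ms.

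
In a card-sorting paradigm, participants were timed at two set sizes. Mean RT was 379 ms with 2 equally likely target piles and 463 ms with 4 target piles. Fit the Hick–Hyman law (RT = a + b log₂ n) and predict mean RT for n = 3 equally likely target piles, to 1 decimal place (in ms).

428.1 ms

With log₂ n on the abscissa the relation is linear; from the two conditions:
  b = (463 − 379) / (log₂ 4 − log₂ 2) = 84 / (2 − 1) = 84.000 ms/bit
  a = 379 − 84.000 × 1 = 295.000 ms
Then RT(3) = 295.000 + 84.000 × log₂ 3 = 295.000 + 84.000 × 1.5850 ≈ 428.137 ms.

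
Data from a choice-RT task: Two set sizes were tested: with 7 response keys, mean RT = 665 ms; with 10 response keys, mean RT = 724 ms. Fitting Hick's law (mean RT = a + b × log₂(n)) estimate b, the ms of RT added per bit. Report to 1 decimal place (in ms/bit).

114.7 ms/bit

The slope on a log₂ axis is (724 − 665) / (3.3219 − 2.8074) = 114.658 ms/bit.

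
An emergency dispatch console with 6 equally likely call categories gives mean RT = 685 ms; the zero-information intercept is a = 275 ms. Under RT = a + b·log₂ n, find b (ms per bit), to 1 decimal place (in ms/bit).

158.6 ms/bit

b = (685 − 275) / log₂(6) = 410 / 2.5850 = 158.610 ms/bit.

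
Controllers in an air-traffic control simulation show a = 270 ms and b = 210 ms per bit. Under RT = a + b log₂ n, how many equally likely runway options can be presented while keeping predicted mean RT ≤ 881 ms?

Information budget: (881 − 270)/210 = 2.9095 bits, so n ≤ 2^2.9095 = 7.514 → at most 7.

7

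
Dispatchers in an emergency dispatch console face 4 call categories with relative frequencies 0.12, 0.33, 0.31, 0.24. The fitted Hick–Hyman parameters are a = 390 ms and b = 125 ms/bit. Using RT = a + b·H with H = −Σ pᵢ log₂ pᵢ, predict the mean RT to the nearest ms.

629 ms

H = 0.12·log₂(1/0.12) + 0.33·log₂(1/0.33) + 0.31·log₂(1/0.31) + 0.24·log₂(1/0.24) = 1.9128 bits.
RT = 390 + 125 × 1.9128 = 629.10 ms.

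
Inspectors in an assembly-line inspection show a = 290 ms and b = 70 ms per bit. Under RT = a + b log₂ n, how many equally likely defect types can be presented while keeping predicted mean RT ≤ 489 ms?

Information budget: (489 − 290)/70 = 2.8429 bits, so n ≤ 2^2.8429 = 7.174 → at most 7.

7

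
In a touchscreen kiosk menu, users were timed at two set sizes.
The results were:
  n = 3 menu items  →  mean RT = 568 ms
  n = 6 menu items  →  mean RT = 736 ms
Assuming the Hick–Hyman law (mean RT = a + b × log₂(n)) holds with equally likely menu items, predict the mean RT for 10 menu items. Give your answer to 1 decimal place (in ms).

859.8 ms

Solve the two-equation system in a and b:
  b = (736 − 568) / (log₂ 6 − log₂ 3) = 168 / (2.5850 − 1.5850) = 168.000 ms/bit
  a = 568 − 168.000 × 1.5850 = 301.726 ms
Then RT(10) = 301.726 + 168.000 × log₂ 10 = 301.726 + 168.000 × 3.3219 ≈ 859.810 ms.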